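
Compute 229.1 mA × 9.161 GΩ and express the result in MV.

229.1 × 10⁻³ × 9.161 × 10⁹ = 2098.7851 × 10⁶ V

2098.7851 MV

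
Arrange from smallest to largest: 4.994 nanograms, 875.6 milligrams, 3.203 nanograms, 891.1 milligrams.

3.203 nanograms < 4.994 nanograms < 875.6 milligrams < 891.1 milligrams

4.994 nanograms = 0.000000004994 grams
875.6 milligrams = 0.8756 grams
3.203 nanograms = 0.000000003203 grams
891.1 milligrams = 0.8911 grams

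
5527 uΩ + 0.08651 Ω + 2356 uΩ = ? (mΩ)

94.393 mΩ

In mΩ:
  5527 uΩ = 5527 × 10⁻³ mΩ = 5.527
  0.08651 Ω = 0.08651 × 10³ mΩ = 86.51
  2356 uΩ = 2356 × 10⁻³ mΩ = 2.356
Sum: 5.527 + 86.51 + 2.356 = 94.393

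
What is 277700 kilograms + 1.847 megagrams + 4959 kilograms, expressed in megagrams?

In megagrams:
  277700 kilograms = 277700 × 10^-3 megagrams = 277.7
  1.847 megagrams → 1.847
  4959 kilograms = 4959 × 10^-3 megagrams = 4.959
Sum: 277.7 + 1.847 + 4.959 = 284.506

284.506 megagrams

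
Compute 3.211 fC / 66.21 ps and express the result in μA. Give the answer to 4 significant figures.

48.50 μA

(3.211 × 10^-15) / (66.21 × 10^-12) = 0.0484972 × 10^-3 A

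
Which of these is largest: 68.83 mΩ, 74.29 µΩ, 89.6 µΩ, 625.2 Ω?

625.2 Ω

68.83 mΩ = 0.06883 Ω
74.29 µΩ = 0.00007429 Ω
89.6 µΩ = 0.0000896 Ω
625.2 Ω = 625.2 Ω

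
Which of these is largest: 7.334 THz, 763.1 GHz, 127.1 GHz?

7.334 THz

7.334 THz = 7334000000000 Hz
763.1 GHz = 763100000000 Hz
127.1 GHz = 127100000000 Hz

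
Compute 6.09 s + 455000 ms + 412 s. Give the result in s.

873.09 s

In s:
  6.09 s → 6.09
  455000 ms = 455000 × 10⁻³ s = 455
  412 s → 412
Sum: 6.09 + 455 + 412 = 873.09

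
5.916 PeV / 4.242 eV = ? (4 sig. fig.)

(5.916e15) / (4.242) = 1.3946e15

1395000000000000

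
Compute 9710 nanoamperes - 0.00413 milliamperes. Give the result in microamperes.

In microamperes:
  9710 nanoamperes = 9710e-3 microamperes = 9.71
  0.00413 milliamperes = 0.00413e3 microamperes = 4.13
Difference: 9.71 - 4.13 = 5.58

5.58 microamperes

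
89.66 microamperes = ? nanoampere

micro = 10^-6, nano = 10^-9; factor is 10^3.
89.66 × 10^3 = 89660

89660 nanoamperes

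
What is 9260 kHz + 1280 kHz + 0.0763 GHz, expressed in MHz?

86.84 MHz

In MHz:
  9260 kHz = 9260 × 10⁻³ MHz = 9.26
  1280 kHz = 1280 × 10⁻³ MHz = 1.28
  0.0763 GHz = 0.0763 × 10³ MHz = 76.3
Sum: 9.26 + 1.28 + 76.3 = 86.84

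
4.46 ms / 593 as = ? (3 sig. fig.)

(4.46 × 10^-3) / (593 × 10^-18) = 0.007521 × 10^15

7520000000000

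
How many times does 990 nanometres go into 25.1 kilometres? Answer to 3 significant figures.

25400000000

(25.1e3) / (990e-9) = 0.02535e12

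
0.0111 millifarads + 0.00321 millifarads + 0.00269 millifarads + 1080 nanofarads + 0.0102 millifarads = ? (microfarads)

In microfarads:
  0.0111 millifarads = 0.0111 × 10³ microfarads = 11.1
  0.00321 millifarads = 0.00321 × 10³ microfarads = 3.21
  0.00269 millifarads = 0.00269 × 10³ microfarads = 2.69
  1080 nanofarads = 1080 × 10⁻³ microfarads = 1.08
  0.0102 millifarads = 0.0102 × 10³ microfarads = 10.2
Sum: 11.1 + 3.21 + 2.69 + 1.08 + 10.2 = 28.28

28.28 microfarads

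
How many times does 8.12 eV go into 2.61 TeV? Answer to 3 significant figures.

321000000000

(2.61e12) / (8.12) = 0.3214e12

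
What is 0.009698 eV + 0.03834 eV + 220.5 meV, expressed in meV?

In meV:
  0.009698 eV = 0.009698 × 10³ meV = 9.698
  0.03834 eV = 0.03834 × 10³ meV = 38.34
  220.5 meV → 220.5
Sum: 9.698 + 38.34 + 220.5 = 268.538

268.538 meV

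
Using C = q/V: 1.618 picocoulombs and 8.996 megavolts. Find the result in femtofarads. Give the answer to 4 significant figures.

(1.618 × 10⁻¹²) / (8.996 × 10⁶) = 0.179858 × 10⁻¹⁸ F

0.0001799 femtofarads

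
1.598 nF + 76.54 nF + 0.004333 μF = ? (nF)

82.471 nF

In nF:
  1.598 nF → 1.598
  76.54 nF → 76.54
  0.004333 μF = 0.004333 × 10^3 nF = 4.333
Sum: 1.598 + 76.54 + 4.333 = 82.471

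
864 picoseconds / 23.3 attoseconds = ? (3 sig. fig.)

37100000

(864 × 10^-12) / (23.3 × 10^-18) = 37.08 × 10^6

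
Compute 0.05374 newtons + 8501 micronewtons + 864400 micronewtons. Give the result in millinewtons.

In millinewtons:
  0.05374 newtons = 0.05374 × 10³ millinewtons = 53.74
  8501 micronewtons = 8501 × 10⁻³ millinewtons = 8.501
  864400 micronewtons = 864400 × 10⁻³ millinewtons = 864.4
Sum: 53.74 + 8.501 + 864.4 = 926.641

926.641 millinewtons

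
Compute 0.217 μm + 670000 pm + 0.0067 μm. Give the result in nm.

In nm:
  0.217 μm = 0.217e3 nm = 217
  670000 pm = 670000e-3 nm = 670
  0.0067 μm = 0.0067e3 nm = 6.7
Sum: 217 + 670 + 6.7 = 893.7

893.7 nm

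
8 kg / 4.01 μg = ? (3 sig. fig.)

2000000000

(8 × 10^3) / (4.01 × 10^-6) = 1.995 × 10^9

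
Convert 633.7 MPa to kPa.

633700 kPa

mega = 1e6, kilo = 1e3; factor is 1e3.
633.7 × 1e3 = 633700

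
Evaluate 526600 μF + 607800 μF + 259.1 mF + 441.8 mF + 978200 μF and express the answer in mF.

2813.5 mF

In mF:
  526600 μF = 526600 × 10^-3 mF = 526.6
  607800 μF = 607800 × 10^-3 mF = 607.8
  259.1 mF → 259.1
  441.8 mF → 441.8
  978200 μF = 978200 × 10^-3 mF = 978.2
Sum: 526.6 + 607.8 + 259.1 + 441.8 + 978.2 = 2813.5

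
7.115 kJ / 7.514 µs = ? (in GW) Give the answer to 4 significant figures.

(7.115e3) / (7.514e-6) = 0.946899e9 W

0.9469 GW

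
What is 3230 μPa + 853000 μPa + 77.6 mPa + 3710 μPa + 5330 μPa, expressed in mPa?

In mPa:
  3230 μPa = 3230 × 10⁻³ mPa = 3.23
  853000 μPa = 853000 × 10⁻³ mPa = 853
  77.6 mPa → 77.6
  3710 μPa = 3710 × 10⁻³ mPa = 3.71
  5330 μPa = 5330 × 10⁻³ mPa = 5.33
Sum: 3.23 + 853 + 77.6 + 3.71 + 5.33 = 942.87

942.87 mPa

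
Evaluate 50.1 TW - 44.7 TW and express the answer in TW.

In TW:
  50.1 TW → 50.1
  44.7 TW → 44.7
Difference: 50.1 - 44.7 = 5.4

5.4 TW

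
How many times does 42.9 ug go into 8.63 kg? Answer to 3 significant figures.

201000000

(8.63 × 10^3) / (42.9 × 10^-6) = 0.2012 × 10^9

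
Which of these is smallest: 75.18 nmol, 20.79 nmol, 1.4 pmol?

75.18 nmol = 0.00000007518 mol
20.79 nmol = 0.00000002079 mol
1.4 pmol = 0.0000000000014 mol

1.4 pmol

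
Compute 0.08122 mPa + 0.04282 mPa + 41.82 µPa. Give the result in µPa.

In µPa:
  0.08122 mPa = 0.08122 × 10^3 µPa = 81.22
  0.04282 mPa = 0.04282 × 10^3 µPa = 42.82
  41.82 µPa → 41.82
Sum: 81.22 + 42.82 + 41.82 = 165.86

165.86 µPa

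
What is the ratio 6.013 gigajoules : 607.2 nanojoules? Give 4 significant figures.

9903000000000000

(6.013 × 10^9) / (607.2 × 10^-9) = 0.0099028 × 10^18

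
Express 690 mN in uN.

milli = 1e-3, micro = 1e-6; factor is 1e3.
690 × 1e3 = 690000

690000 uN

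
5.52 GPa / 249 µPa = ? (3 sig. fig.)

22200000000000

(5.52e9) / (249e-6) = 0.02217e15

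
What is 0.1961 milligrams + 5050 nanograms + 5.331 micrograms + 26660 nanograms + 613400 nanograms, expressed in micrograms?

In micrograms:
  0.1961 milligrams = 0.1961 × 10^3 micrograms = 196.1
  5050 nanograms = 5050 × 10^-3 micrograms = 5.05
  5.331 micrograms → 5.331
  26660 nanograms = 26660 × 10^-3 micrograms = 26.66
  613400 nanograms = 613400 × 10^-3 micrograms = 613.4
Sum: 196.1 + 5.05 + 5.331 + 26.66 + 613.4 = 846.541

846.541 micrograms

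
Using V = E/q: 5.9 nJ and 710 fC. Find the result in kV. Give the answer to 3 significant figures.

8.31 kV

(5.9 × 10^-9) / (710 × 10^-15) = 0.0083099 × 10^6 V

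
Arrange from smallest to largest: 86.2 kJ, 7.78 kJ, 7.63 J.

7.63 J < 7.78 kJ < 86.2 kJ

86.2 kJ = 86200 J
7.78 kJ = 7780 J
7.63 J = 7.63 J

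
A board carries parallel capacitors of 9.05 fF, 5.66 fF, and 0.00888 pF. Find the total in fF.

In fF:
  9.05 fF → 9.05
  5.66 fF → 5.66
  0.00888 pF = 0.00888e3 fF = 8.88
Sum: 9.05 + 5.66 + 8.88 = 23.59

23.59 fF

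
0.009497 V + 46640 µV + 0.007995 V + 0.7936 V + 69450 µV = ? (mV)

In mV:
  0.009497 V = 0.009497 × 10^3 mV = 9.497
  46640 µV = 46640 × 10^-3 mV = 46.64
  0.007995 V = 0.007995 × 10^3 mV = 7.995
  0.7936 V = 0.7936 × 10^3 mV = 793.6
  69450 µV = 69450 × 10^-3 mV = 69.45
Sum: 9.497 + 46.64 + 7.995 + 793.6 + 69.45 = 927.182

927.182 mV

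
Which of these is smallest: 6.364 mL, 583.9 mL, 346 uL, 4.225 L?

6.364 mL = 0.006364 L
583.9 mL = 0.5839 L
346 uL = 0.000346 L
4.225 L = 4.225 L

346 uL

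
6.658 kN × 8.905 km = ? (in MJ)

59.28949 MJ

6.658 × 10³ × 8.905 × 10³ = 59.28949 × 10⁶ J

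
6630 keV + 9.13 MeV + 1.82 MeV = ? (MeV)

In MeV:
  6630 keV = 6630 × 10^-3 MeV = 6.63
  9.13 MeV → 9.13
  1.82 MeV → 1.82
Sum: 6.63 + 9.13 + 1.82 = 17.58

17.58 MeV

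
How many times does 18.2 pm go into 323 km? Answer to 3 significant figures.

17700000000000000

(323 × 10³) / (18.2 × 10⁻¹²) = 17.75 × 10¹⁵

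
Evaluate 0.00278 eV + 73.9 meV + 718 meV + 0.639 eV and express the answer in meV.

1433.68 meV

In meV:
  0.00278 eV = 0.00278 × 10^3 meV = 2.78
  73.9 meV → 73.9
  718 meV → 718
  0.639 eV = 0.639 × 10^3 meV = 639
Sum: 2.78 + 73.9 + 718 + 639 = 1433.68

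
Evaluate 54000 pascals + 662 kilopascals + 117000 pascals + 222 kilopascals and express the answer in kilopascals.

In kilopascals:
  54000 pascals = 54000 × 10^-3 kilopascals = 54
  662 kilopascals → 662
  117000 pascals = 117000 × 10^-3 kilopascals = 117
  222 kilopascals → 222
Sum: 54 + 662 + 117 + 222 = 1055

1055 kilopascals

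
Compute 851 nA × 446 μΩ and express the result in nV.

0.379546 nV

851 × 10^-9 × 446 × 10^-6 = 379546 × 10^-15 V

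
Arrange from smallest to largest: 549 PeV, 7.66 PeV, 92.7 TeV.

549 PeV = 549000000000000000 eV
7.66 PeV = 7660000000000000 eV
92.7 TeV = 92700000000000 eV

92.7 TeV < 7.66 PeV < 549 PeV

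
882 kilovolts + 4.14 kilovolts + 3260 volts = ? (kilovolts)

In kilovolts:
  882 kilovolts → 882
  4.14 kilovolts → 4.14
  3260 volts = 3260e-3 kilovolts = 3.26
Sum: 882 + 4.14 + 3.26 = 889.4

889.4 kilovolts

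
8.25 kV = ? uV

8250000000 uV

kilo = 1e3, micro = 1e-6; factor is 1e9.
8.25 × 1e9 = 8250000000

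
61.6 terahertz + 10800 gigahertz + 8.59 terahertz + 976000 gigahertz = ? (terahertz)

In terahertz:
  61.6 terahertz → 61.6
  10800 gigahertz = 10800 × 10⁻³ terahertz = 10.8
  8.59 terahertz → 8.59
  976000 gigahertz = 976000 × 10⁻³ terahertz = 976
Sum: 61.6 + 10.8 + 8.59 + 976 = 1056.99

1056.99 terahertz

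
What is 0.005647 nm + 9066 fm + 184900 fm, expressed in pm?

In pm:
  0.005647 nm = 0.005647 × 10^3 pm = 5.647
  9066 fm = 9066 × 10^-3 pm = 9.066
  184900 fm = 184900 × 10^-3 pm = 184.9
Sum: 5.647 + 9.066 + 184.9 = 199.613

199.613 pm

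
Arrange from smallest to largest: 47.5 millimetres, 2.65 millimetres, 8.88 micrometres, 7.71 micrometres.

47.5 millimetres = 0.0475 metres
2.65 millimetres = 0.00265 metres
8.88 micrometres = 0.00000888 metres
7.71 micrometres = 0.00000771 metres

7.71 micrometres < 8.88 micrometres < 2.65 millimetres < 47.5 millimetres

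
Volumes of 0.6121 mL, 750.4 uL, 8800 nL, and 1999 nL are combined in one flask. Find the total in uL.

1373.299 uL

In uL:
  0.6121 mL = 0.6121e3 uL = 612.1
  750.4 uL → 750.4
  8800 nL = 8800e-3 uL = 8.8
  1999 nL = 1999e-3 uL = 1.999
Sum: 612.1 + 750.4 + 8.8 + 1.999 = 1373.299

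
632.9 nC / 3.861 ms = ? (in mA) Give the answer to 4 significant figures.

(632.9e-9) / (3.861e-3) = 163.921e-6 A

0.1639 mA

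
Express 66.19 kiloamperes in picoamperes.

66190000000000000 picoamperes

kilo = 1e3, pico = 1e-12; factor is 1e15.
66.19 × 1e15 = 66190000000000000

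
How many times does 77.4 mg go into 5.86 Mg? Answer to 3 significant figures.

(5.86e6) / (77.4e-3) = 0.07571e9

75700000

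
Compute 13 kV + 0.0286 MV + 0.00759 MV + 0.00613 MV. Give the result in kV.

55.32 kV

In kV:
  13 kV → 13
  0.0286 MV = 0.0286 × 10³ kV = 28.6
  0.00759 MV = 0.00759 × 10³ kV = 7.59
  0.00613 MV = 0.00613 × 10³ kV = 6.13
Sum: 13 + 28.6 + 7.59 + 6.13 = 55.32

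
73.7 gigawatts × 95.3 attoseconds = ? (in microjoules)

7.02361 microjoules

73.7 × 10⁹ × 95.3 × 10⁻¹⁸ = 7023.61 × 10⁻⁹ J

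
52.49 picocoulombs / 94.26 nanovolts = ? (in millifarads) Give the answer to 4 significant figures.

0.5569 millifarads

(52.49 × 10^-12) / (94.26 × 10^-9) = 0.556864 × 10^-3 F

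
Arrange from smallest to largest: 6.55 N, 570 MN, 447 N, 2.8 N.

6.55 N = 6.55 N
570 MN = 570000000 N
447 N = 447 N
2.8 N = 2.8 N

2.8 N < 6.55 N < 447 N < 570 MN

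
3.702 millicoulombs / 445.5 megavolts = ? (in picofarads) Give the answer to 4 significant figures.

8.310 picofarads

(3.702e-3) / (445.5e6) = 0.00830976e-9 F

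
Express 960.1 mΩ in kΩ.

milli = 10⁻³, kilo = 10³; factor is 10⁻⁶.
960.1 × 10⁻⁶ = 0.0009601

0.0009601 kΩ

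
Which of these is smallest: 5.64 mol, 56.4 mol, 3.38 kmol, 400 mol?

5.64 mol = 5.64 mol
56.4 mol = 56.4 mol
3.38 kmol = 3380 mol
400 mol = 400 mol

5.64 mol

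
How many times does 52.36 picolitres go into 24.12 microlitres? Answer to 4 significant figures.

460700

(24.12 × 10^-6) / (52.36 × 10^-12) = 0.46066 × 10^6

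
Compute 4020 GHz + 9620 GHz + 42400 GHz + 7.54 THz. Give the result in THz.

In THz:
  4020 GHz = 4020e-3 THz = 4.02
  9620 GHz = 9620e-3 THz = 9.62
  42400 GHz = 42400e-3 THz = 42.4
  7.54 THz → 7.54
Sum: 4.02 + 9.62 + 42.4 + 7.54 = 63.58

63.58 THz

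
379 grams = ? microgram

379000000 micrograms

(no prefix) = 10^0, micro = 10^-6; factor is 10^6.
379 × 10^6 = 379000000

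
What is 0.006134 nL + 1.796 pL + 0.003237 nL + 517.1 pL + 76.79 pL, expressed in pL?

605.057 pL

In pL:
  0.006134 nL = 0.006134e3 pL = 6.134
  1.796 pL → 1.796
  0.003237 nL = 0.003237e3 pL = 3.237
  517.1 pL → 517.1
  76.79 pL → 76.79
Sum: 6.134 + 1.796 + 3.237 + 517.1 + 76.79 = 605.057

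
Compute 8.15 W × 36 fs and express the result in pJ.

0.2934 pJ

8.15 × 36 × 10⁻¹⁵ = 293.4 × 10⁻¹⁵ J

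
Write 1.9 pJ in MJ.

0.0000000000000000019 MJ

pico = 10^-12, mega = 10^6; factor is 10^-18.
1.9 × 10^-18 = 0.0000000000000000019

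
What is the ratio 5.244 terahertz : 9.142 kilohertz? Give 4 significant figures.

(5.244 × 10¹²) / (9.142 × 10³) = 0.57362 × 10⁹

573600000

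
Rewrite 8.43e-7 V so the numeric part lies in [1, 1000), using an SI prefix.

843 nV

= 843e-9 V; 1e-9 is nano.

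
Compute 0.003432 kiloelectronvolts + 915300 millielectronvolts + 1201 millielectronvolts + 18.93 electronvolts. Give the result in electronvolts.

938.863 electronvolts

In electronvolts:
  0.003432 kiloelectronvolts = 0.003432 × 10^3 electronvolts = 3.432
  915300 millielectronvolts = 915300 × 10^-3 electronvolts = 915.3
  1201 millielectronvolts = 1201 × 10^-3 electronvolts = 1.201
  18.93 electronvolts → 18.93
Sum: 3.432 + 915.3 + 1.201 + 18.93 = 938.863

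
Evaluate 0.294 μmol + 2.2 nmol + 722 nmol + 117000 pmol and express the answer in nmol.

In nmol:
  0.294 μmol = 0.294 × 10^3 nmol = 294
  2.2 nmol → 2.2
  722 nmol → 722
  117000 pmol = 117000 × 10^-3 nmol = 117
Sum: 294 + 2.2 + 722 + 117 = 1135.2

1135.2 nmol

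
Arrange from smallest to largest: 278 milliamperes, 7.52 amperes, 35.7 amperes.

278 milliamperes = 0.278 amperes
7.52 amperes = 7.52 amperes
35.7 amperes = 35.7 amperes

278 milliamperes < 7.52 amperes < 35.7 amperes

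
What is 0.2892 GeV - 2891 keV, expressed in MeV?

In MeV:
  0.2892 GeV = 0.2892 × 10^3 MeV = 289.2
  2891 keV = 2891 × 10^-3 MeV = 2.891
Difference: 289.2 - 2.891 = 286.309

286.309 MeV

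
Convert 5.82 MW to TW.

mega = 10^6, tera = 10^12; factor is 10^-6.
5.82 × 10^-6 = 0.00000582

0.00000582 TW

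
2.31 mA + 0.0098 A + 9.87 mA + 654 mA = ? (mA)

In mA:
  2.31 mA → 2.31
  0.0098 A = 0.0098e3 mA = 9.8
  9.87 mA → 9.87
  654 mA → 654
Sum: 2.31 + 9.8 + 9.87 + 654 = 675.98

675.98 mA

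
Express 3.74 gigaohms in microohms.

giga = 10^9, micro = 10^-6; factor is 10^15.
3.74 × 10^15 = 3740000000000000

3740000000000000 microohms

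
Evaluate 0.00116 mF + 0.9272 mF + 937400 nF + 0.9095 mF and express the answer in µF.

In µF:
  0.00116 mF = 0.00116 × 10^3 µF = 1.16
  0.9272 mF = 0.9272 × 10^3 µF = 927.2
  937400 nF = 937400 × 10^-3 µF = 937.4
  0.9095 mF = 0.9095 × 10^3 µF = 909.5
Sum: 1.16 + 927.2 + 937.4 + 909.5 = 2775.26

2775.26 µF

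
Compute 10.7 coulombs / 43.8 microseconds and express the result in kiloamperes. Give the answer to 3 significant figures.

244 kiloamperes

(10.7) / (43.8e-6) = 0.24429e6 A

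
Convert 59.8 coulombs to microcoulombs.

(no prefix) = 10^0, micro = 10^-6; factor is 10^6.
59.8 × 10^6 = 59800000

59800000 microcoulombs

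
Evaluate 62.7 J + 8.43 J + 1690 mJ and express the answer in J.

72.82 J

In J:
  62.7 J → 62.7
  8.43 J → 8.43
  1690 mJ = 1690 × 10⁻³ J = 1.69
Sum: 62.7 + 8.43 + 1.69 = 72.82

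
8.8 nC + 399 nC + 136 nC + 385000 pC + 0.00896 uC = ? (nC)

937.76 nC

In nC:
  8.8 nC → 8.8
  399 nC → 399
  136 nC → 136
  385000 pC = 385000 × 10⁻³ nC = 385
  0.00896 uC = 0.00896 × 10³ nC = 8.96
Sum: 8.8 + 399 + 136 + 385 + 8.96 = 937.76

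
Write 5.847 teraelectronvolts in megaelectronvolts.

tera = 10¹², mega = 10⁶; factor is 10⁶.
5.847 × 10⁶ = 5847000

5847000 megaelectronvolts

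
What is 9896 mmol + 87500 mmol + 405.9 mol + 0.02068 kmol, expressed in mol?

523.976 mol

In mol:
  9896 mmol = 9896 × 10^-3 mol = 9.896
  87500 mmol = 87500 × 10^-3 mol = 87.5
  405.9 mol → 405.9
  0.02068 kmol = 0.02068 × 10^3 mol = 20.68
Sum: 9.896 + 87.5 + 405.9 + 20.68 = 523.976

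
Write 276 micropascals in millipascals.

micro = 1e-6, milli = 1e-3; factor is 1e-3.
276 × 1e-3 = 0.276

0.276 millipascals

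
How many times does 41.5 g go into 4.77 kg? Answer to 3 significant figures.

115

(4.77 × 10^3) / (41.5) = 0.1149 × 10^3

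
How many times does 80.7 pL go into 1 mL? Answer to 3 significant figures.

(1 × 10^-3) / (80.7 × 10^-12) = 0.01239 × 10^9

12400000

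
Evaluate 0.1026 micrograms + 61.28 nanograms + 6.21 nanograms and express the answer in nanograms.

In nanograms:
  0.1026 micrograms = 0.1026 × 10³ nanograms = 102.6
  61.28 nanograms → 61.28
  6.21 nanograms → 6.21
Sum: 102.6 + 61.28 + 6.21 = 170.09

170.09 nanograms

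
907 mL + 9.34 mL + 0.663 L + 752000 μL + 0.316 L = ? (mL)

2647.34 mL

In mL:
  907 mL → 907
  9.34 mL → 9.34
  0.663 L = 0.663 × 10³ mL = 663
  752000 μL = 752000 × 10⁻³ mL = 752
  0.316 L = 0.316 × 10³ mL = 316
Sum: 907 + 9.34 + 663 + 752 + 316 = 2647.34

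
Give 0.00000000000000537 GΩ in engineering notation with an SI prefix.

5.37 uΩ

= 5.37e-6 Ω; 1e-6 is micro.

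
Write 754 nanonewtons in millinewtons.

nano = 10^-9, milli = 10^-3; factor is 10^-6.
754 × 10^-6 = 0.000754

0.000754 millinewtons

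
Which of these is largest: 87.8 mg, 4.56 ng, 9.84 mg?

87.8 mg

87.8 mg = 0.0878 g
4.56 ng = 0.00000000456 g
9.84 mg = 0.00984 g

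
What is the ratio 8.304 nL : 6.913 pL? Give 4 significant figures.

1201

(8.304 × 10⁻⁹) / (6.913 × 10⁻¹²) = 1.2012 × 10³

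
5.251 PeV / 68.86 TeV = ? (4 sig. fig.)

(5.251e15) / (68.86e12) = 0.076256e3

76.26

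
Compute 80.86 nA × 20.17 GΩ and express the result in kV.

1.6309462 kV

80.86 × 10⁻⁹ × 20.17 × 10⁹ = 1630.9462 V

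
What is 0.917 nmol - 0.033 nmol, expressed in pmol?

In pmol:
  0.917 nmol = 0.917e3 pmol = 917
  0.033 nmol = 0.033e3 pmol = 33
Difference: 917 - 33 = 884

884 pmol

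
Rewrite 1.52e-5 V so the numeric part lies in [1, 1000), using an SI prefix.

= 15.2e-6 V; 1e-6 is micro.

15.2 uV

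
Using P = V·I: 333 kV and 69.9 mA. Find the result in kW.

23.2767 kW

333 × 10^3 × 69.9 × 10^-3 = 23276.7 W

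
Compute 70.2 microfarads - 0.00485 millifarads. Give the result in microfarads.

In microfarads:
  70.2 microfarads → 70.2
  0.00485 millifarads = 0.00485 × 10³ microfarads = 4.85
Difference: 70.2 - 4.85 = 65.35

65.35 microfarads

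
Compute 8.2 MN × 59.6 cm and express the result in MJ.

8.2e6 × 59.6e-2 = 488.72e4 J

4.8872 MJ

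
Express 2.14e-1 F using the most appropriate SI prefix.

214 mF

= 214e-3 F; 1e-3 is milli.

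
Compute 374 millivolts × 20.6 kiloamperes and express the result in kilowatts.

374 × 10^-3 × 20.6 × 10^3 = 7704.4 W

7.7044 kilowatts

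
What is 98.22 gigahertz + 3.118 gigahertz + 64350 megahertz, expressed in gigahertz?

165.688 gigahertz

In gigahertz:
  98.22 gigahertz → 98.22
  3.118 gigahertz → 3.118
  64350 megahertz = 64350 × 10^-3 gigahertz = 64.35
Sum: 98.22 + 3.118 + 64.35 = 165.688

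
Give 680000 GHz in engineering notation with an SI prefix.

680 THz

= 680 × 10^12 Hz; 10^12 is tera.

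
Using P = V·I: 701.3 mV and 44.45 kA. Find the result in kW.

701.3 × 10^-3 × 44.45 × 10^3 = 31172.785 W

31.172785 kW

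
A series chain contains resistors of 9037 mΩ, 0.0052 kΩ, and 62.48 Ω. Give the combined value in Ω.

In Ω:
  9037 mΩ = 9037 × 10⁻³ Ω = 9.037
  0.0052 kΩ = 0.0052 × 10³ Ω = 5.2
  62.48 Ω → 62.48
Sum: 9.037 + 5.2 + 62.48 = 76.717

76.717 Ω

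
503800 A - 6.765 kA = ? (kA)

In kA:
  503800 A = 503800 × 10^-3 kA = 503.8
  6.765 kA → 6.765
Difference: 503.8 - 6.765 = 497.035

497.035 kA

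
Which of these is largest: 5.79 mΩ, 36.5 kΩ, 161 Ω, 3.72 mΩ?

5.79 mΩ = 0.00579 Ω
36.5 kΩ = 36500 Ω
161 Ω = 161 Ω
3.72 mΩ = 0.00372 Ω

36.5 kΩ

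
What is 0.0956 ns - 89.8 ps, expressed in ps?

5.8 ps

In ps:
  0.0956 ns = 0.0956 × 10^3 ps = 95.6
  89.8 ps → 89.8
Difference: 95.6 - 89.8 = 5.8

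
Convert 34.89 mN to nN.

34890000 nN

milli = 10^-3, nano = 10^-9; factor is 10^6.
34.89 × 10^6 = 34890000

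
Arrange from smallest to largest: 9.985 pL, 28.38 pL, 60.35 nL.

9.985 pL = 0.000000000009985 L
28.38 pL = 0.00000000002838 L
60.35 nL = 0.00000006035 L

9.985 pL < 28.38 pL < 60.35 nL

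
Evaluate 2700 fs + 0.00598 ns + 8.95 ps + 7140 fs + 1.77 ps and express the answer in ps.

26.54 ps

In ps:
  2700 fs = 2700 × 10^-3 ps = 2.7
  0.00598 ns = 0.00598 × 10^3 ps = 5.98
  8.95 ps → 8.95
  7140 fs = 7140 × 10^-3 ps = 7.14
  1.77 ps → 1.77
Sum: 2.7 + 5.98 + 8.95 + 7.14 + 1.77 = 26.54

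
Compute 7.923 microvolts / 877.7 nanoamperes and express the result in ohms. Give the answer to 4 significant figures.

(7.923 × 10⁻⁶) / (877.7 × 10⁻⁹) = 0.009027 × 10³ Ω

9.027 ohms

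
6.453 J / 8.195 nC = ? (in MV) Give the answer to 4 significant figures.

787.4 MV

(6.453) / (8.195 × 10⁻⁹) = 0.787431 × 10⁹ V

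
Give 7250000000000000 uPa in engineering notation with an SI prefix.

= 7.25 × 10⁹ Pa; 10⁹ is giga.

7.25 GPa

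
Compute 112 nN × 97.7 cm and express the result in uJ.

0.109424 uJ

112 × 10⁻⁹ × 97.7 × 10⁻² = 10942.4 × 10⁻¹¹ J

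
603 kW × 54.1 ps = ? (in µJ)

32.6223 µJ

603 × 10^3 × 54.1 × 10^-12 = 32622.3 × 10^-9 J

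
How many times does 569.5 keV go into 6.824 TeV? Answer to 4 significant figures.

11980000

(6.824 × 10^12) / (569.5 × 10^3) = 0.011982 × 10^9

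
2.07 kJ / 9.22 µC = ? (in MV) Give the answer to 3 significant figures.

(2.07e3) / (9.22e-6) = 0.22451e9 V

225 MV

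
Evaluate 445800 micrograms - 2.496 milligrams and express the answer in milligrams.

In milligrams:
  445800 micrograms = 445800e-3 milligrams = 445.8
  2.496 milligrams → 2.496
Difference: 445.8 - 2.496 = 443.304

443.304 milligrams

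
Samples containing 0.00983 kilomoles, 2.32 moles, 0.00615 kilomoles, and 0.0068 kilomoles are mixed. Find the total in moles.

In moles:
  0.00983 kilomoles = 0.00983e3 moles = 9.83
  2.32 moles → 2.32
  0.00615 kilomoles = 0.00615e3 moles = 6.15
  0.0068 kilomoles = 0.0068e3 moles = 6.8
Sum: 9.83 + 2.32 + 6.15 + 6.8 = 25.1

25.1 moles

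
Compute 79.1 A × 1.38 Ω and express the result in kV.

79.1 × 1.38 = 109.158 V

0.109158 kV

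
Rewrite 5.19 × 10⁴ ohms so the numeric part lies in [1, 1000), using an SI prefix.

51.9 kiloohms

= 51.9 × 10³ ohms; 10³ is kilo.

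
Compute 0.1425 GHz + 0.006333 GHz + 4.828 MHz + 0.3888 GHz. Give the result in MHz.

In MHz:
  0.1425 GHz = 0.1425 × 10³ MHz = 142.5
  0.006333 GHz = 0.006333 × 10³ MHz = 6.333
  4.828 MHz → 4.828
  0.3888 GHz = 0.3888 × 10³ MHz = 388.8
Sum: 142.5 + 6.333 + 4.828 + 388.8 = 542.461

542.461 MHz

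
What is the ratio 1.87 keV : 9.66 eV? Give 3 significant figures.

(1.87 × 10³) / (9.66) = 0.1936 × 10³

194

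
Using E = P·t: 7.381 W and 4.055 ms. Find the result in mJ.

7.381 × 4.055 × 10^-3 = 29.929955 × 10^-3 J

29.929955 mJ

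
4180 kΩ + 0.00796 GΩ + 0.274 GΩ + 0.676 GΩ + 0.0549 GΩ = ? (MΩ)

In MΩ:
  4180 kΩ = 4180 × 10⁻³ MΩ = 4.18
  0.00796 GΩ = 0.00796 × 10³ MΩ = 7.96
  0.274 GΩ = 0.274 × 10³ MΩ = 274
  0.676 GΩ = 0.676 × 10³ MΩ = 676
  0.0549 GΩ = 0.0549 × 10³ MΩ = 54.9
Sum: 4.18 + 7.96 + 274 + 676 + 54.9 = 1017.04

1017.04 MΩ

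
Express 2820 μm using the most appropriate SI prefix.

= 2.82 × 10⁻³ m; 10⁻³ is milli.

2.82 mm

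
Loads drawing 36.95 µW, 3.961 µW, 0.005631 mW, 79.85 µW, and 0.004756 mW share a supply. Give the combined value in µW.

131.148 µW

In µW:
  36.95 µW → 36.95
  3.961 µW → 3.961
  0.005631 mW = 0.005631 × 10³ µW = 5.631
  79.85 µW → 79.85
  0.004756 mW = 0.004756 × 10³ µW = 4.756
Sum: 36.95 + 3.961 + 5.631 + 79.85 + 4.756 = 131.148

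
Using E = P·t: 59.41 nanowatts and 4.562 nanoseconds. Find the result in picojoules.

59.41e-9 × 4.562e-9 = 271.02842e-18 J

0.00027102842 picojoules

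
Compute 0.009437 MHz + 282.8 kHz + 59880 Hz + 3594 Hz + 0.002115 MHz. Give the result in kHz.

In kHz:
  0.009437 MHz = 0.009437 × 10³ kHz = 9.437
  282.8 kHz → 282.8
  59880 Hz = 59880 × 10⁻³ kHz = 59.88
  3594 Hz = 3594 × 10⁻³ kHz = 3.594
  0.002115 MHz = 0.002115 × 10³ kHz = 2.115
Sum: 9.437 + 282.8 + 59.88 + 3.594 + 2.115 = 357.826

357.826 kHz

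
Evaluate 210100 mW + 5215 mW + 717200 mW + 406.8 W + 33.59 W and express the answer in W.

In W:
  210100 mW = 210100 × 10^-3 W = 210.1
  5215 mW = 5215 × 10^-3 W = 5.215
  717200 mW = 717200 × 10^-3 W = 717.2
  406.8 W → 406.8
  33.59 W → 33.59
Sum: 210.1 + 5.215 + 717.2 + 406.8 + 33.59 = 1372.905

1372.905 W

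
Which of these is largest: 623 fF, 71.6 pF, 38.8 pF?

623 fF = 0.000000000000623 F
71.6 pF = 0.0000000000716 F
38.8 pF = 0.0000000000388 F

71.6 pF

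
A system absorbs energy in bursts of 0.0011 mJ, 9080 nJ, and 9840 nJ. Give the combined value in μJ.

In μJ:
  0.0011 mJ = 0.0011 × 10^3 μJ = 1.1
  9080 nJ = 9080 × 10^-3 μJ = 9.08
  9840 nJ = 9840 × 10^-3 μJ = 9.84
Sum: 1.1 + 9.08 + 9.84 = 20.02

20.02 μJ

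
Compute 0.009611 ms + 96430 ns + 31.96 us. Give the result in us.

138.001 us

In us:
  0.009611 ms = 0.009611 × 10^3 us = 9.611
  96430 ns = 96430 × 10^-3 us = 96.43
  31.96 us → 31.96
Sum: 9.611 + 96.43 + 31.96 = 138.001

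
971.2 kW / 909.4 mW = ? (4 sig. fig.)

(971.2 × 10^3) / (909.4 × 10^-3) = 1.068 × 10^6

1068000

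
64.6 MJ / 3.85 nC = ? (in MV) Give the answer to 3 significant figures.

16800000000 MV

(64.6 × 10⁶) / (3.85 × 10⁻⁹) = 16.779 × 10¹⁵ V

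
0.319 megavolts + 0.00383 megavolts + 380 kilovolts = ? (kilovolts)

702.83 kilovolts

In kilovolts:
  0.319 megavolts = 0.319 × 10^3 kilovolts = 319
  0.00383 megavolts = 0.00383 × 10^3 kilovolts = 3.83
  380 kilovolts → 380
Sum: 319 + 3.83 + 380 = 702.83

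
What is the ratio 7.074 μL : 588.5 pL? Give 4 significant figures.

(7.074 × 10⁻⁶) / (588.5 × 10⁻¹²) = 0.01202 × 10⁶

12020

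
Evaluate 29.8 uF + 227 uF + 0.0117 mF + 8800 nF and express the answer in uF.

277.3 uF

In uF:
  29.8 uF → 29.8
  227 uF → 227
  0.0117 mF = 0.0117 × 10^3 uF = 11.7
  8800 nF = 8800 × 10^-3 uF = 8.8
Sum: 29.8 + 227 + 11.7 + 8.8 = 277.3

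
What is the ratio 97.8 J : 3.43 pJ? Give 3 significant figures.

28500000000000

(97.8) / (3.43e-12) = 28.51e12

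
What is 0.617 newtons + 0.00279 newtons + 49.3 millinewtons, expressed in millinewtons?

669.09 millinewtons

In millinewtons:
  0.617 newtons = 0.617 × 10^3 millinewtons = 617
  0.00279 newtons = 0.00279 × 10^3 millinewtons = 2.79
  49.3 millinewtons → 49.3
Sum: 617 + 2.79 + 49.3 = 669.09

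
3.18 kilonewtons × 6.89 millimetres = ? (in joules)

3.18 × 10^3 × 6.89 × 10^-3 = 21.9102 J

21.9102 joules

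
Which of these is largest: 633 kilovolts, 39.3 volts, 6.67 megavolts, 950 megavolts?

950 megavolts

633 kilovolts = 633000 volts
39.3 volts = 39.3 volts
6.67 megavolts = 6670000 volts
950 megavolts = 950000000 volts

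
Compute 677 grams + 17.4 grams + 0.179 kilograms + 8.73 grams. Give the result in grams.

882.13 grams

In grams:
  677 grams → 677
  17.4 grams → 17.4
  0.179 kilograms = 0.179 × 10³ grams = 179
  8.73 grams → 8.73
Sum: 677 + 17.4 + 179 + 8.73 = 882.13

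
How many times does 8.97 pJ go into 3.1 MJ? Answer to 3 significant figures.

(3.1e6) / (8.97e-12) = 0.3456e18

346000000000000000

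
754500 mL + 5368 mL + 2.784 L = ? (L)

In L:
  754500 mL = 754500 × 10^-3 L = 754.5
  5368 mL = 5368 × 10^-3 L = 5.368
  2.784 L → 2.784
Sum: 754.5 + 5.368 + 2.784 = 762.652

762.652 L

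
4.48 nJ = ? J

nano = 10⁻⁹, (no prefix) = 10⁰; factor is 10⁻⁹.
4.48 × 10⁻⁹ = 0.00000000448

0.00000000448 J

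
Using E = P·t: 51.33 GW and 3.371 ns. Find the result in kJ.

0.17303343 kJ

51.33e9 × 3.371e-9 = 173.03343 J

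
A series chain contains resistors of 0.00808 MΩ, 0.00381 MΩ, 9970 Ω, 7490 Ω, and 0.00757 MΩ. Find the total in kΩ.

36.92 kΩ

In kΩ:
  0.00808 MΩ = 0.00808 × 10^3 kΩ = 8.08
  0.00381 MΩ = 0.00381 × 10^3 kΩ = 3.81
  9970 Ω = 9970 × 10^-3 kΩ = 9.97
  7490 Ω = 7490 × 10^-3 kΩ = 7.49
  0.00757 MΩ = 0.00757 × 10^3 kΩ = 7.57
Sum: 8.08 + 3.81 + 9.97 + 7.49 + 7.57 = 36.92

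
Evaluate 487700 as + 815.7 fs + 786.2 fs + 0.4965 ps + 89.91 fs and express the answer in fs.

In fs:
  487700 as = 487700 × 10⁻³ fs = 487.7
  815.7 fs → 815.7
  786.2 fs → 786.2
  0.4965 ps = 0.4965 × 10³ fs = 496.5
  89.91 fs → 89.91
Sum: 487.7 + 815.7 + 786.2 + 496.5 + 89.91 = 2676.01

2676.01 fs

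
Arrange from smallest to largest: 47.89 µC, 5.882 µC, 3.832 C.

5.882 µC < 47.89 µC < 3.832 C

47.89 µC = 0.00004789 C
5.882 µC = 0.000005882 C
3.832 C = 3.832 C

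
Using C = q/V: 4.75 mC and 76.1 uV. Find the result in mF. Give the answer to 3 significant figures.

62400 mF

(4.75 × 10^-3) / (76.1 × 10^-6) = 0.062418 × 10^3 F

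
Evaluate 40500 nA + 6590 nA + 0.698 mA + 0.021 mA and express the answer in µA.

In µA:
  40500 nA = 40500e-3 µA = 40.5
  6590 nA = 6590e-3 µA = 6.59
  0.698 mA = 0.698e3 µA = 698
  0.021 mA = 0.021e3 µA = 21
Sum: 40.5 + 6.59 + 698 + 21 = 766.09

766.09 µA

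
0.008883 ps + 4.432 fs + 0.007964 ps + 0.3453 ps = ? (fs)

366.579 fs

In fs:
  0.008883 ps = 0.008883 × 10³ fs = 8.883
  4.432 fs → 4.432
  0.007964 ps = 0.007964 × 10³ fs = 7.964
  0.3453 ps = 0.3453 × 10³ fs = 345.3
Sum: 8.883 + 4.432 + 7.964 + 345.3 = 366.579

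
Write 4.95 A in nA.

(no prefix) = 10^0, nano = 10^-9; factor is 10^9.
4.95 × 10^9 = 4950000000

4950000000 nA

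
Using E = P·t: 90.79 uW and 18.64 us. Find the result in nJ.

1.6923256 nJ

90.79e-6 × 18.64e-6 = 1692.3256e-12 J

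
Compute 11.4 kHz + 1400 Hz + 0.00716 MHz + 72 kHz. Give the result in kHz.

91.96 kHz

In kHz:
  11.4 kHz → 11.4
  1400 Hz = 1400 × 10⁻³ kHz = 1.4
  0.00716 MHz = 0.00716 × 10³ kHz = 7.16
  72 kHz → 72
Sum: 11.4 + 1.4 + 7.16 + 72 = 91.96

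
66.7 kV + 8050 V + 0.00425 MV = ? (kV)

79 kV

In kV:
  66.7 kV → 66.7
  8050 V = 8050e-3 kV = 8.05
  0.00425 MV = 0.00425e3 kV = 4.25
Sum: 66.7 + 8.05 + 4.25 = 79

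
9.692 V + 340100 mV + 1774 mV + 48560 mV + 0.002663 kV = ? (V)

In V:
  9.692 V → 9.692
  340100 mV = 340100 × 10^-3 V = 340.1
  1774 mV = 1774 × 10^-3 V = 1.774
  48560 mV = 48560 × 10^-3 V = 48.56
  0.002663 kV = 0.002663 × 10^3 V = 2.663
Sum: 9.692 + 340.1 + 1.774 + 48.56 + 2.663 = 402.789

402.789 V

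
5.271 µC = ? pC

micro = 10^-6, pico = 10^-12; factor is 10^6.
5.271 × 10^6 = 5271000

5271000 pC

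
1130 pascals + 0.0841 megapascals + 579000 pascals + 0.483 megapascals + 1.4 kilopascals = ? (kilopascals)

1148.63 kilopascals

In kilopascals:
  1130 pascals = 1130e-3 kilopascals = 1.13
  0.0841 megapascals = 0.0841e3 kilopascals = 84.1
  579000 pascals = 579000e-3 kilopascals = 579
  0.483 megapascals = 0.483e3 kilopascals = 483
  1.4 kilopascals → 1.4
Sum: 1.13 + 84.1 + 579 + 483 + 1.4 = 1148.63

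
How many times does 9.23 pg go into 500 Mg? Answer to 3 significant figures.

54200000000000000000

(500 × 10^6) / (9.23 × 10^-12) = 54.17 × 10^18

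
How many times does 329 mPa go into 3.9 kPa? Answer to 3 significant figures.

11900

(3.9 × 10³) / (329 × 10⁻³) = 0.01185 × 10⁶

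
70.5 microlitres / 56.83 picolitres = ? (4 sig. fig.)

(70.5 × 10^-6) / (56.83 × 10^-12) = 1.2405 × 10^6

1241000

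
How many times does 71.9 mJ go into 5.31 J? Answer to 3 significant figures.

(5.31) / (71.9e-3) = 0.07385e3

73.9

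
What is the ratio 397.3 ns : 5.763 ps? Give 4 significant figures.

68940

(397.3e-9) / (5.763e-12) = 68.94e3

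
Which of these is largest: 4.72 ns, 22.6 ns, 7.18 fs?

4.72 ns = 0.00000000472 s
22.6 ns = 0.0000000226 s
7.18 fs = 0.00000000000000718 s

22.6 ns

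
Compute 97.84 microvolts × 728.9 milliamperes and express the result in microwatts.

71.315576 microwatts

97.84 × 10^-6 × 728.9 × 10^-3 = 71315.576 × 10^-9 W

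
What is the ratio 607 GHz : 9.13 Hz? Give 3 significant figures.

66500000000

(607 × 10⁹) / (9.13) = 66.48 × 10⁹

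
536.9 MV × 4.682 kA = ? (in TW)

536.9 × 10^6 × 4.682 × 10^3 = 2513.7658 × 10^9 W

2.5137658 TW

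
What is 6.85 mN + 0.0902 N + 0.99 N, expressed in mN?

1087.05 mN

In mN:
  6.85 mN → 6.85
  0.0902 N = 0.0902e3 mN = 90.2
  0.99 N = 0.99e3 mN = 990
Sum: 6.85 + 90.2 + 990 = 1087.05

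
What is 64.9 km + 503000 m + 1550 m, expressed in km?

In km:
  64.9 km → 64.9
  503000 m = 503000e-3 km = 503
  1550 m = 1550e-3 km = 1.55
Sum: 64.9 + 503 + 1.55 = 569.45

569.45 km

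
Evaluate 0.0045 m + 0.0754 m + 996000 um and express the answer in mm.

1075.9 mm

In mm:
  0.0045 m = 0.0045 × 10^3 mm = 4.5
  0.0754 m = 0.0754 × 10^3 mm = 75.4
  996000 um = 996000 × 10^-3 mm = 996
Sum: 4.5 + 75.4 + 996 = 1075.9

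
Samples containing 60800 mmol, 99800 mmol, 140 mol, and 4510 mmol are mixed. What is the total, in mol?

305.11 mol

In mol:
  60800 mmol = 60800 × 10^-3 mol = 60.8
  99800 mmol = 99800 × 10^-3 mol = 99.8
  140 mol → 140
  4510 mmol = 4510 × 10^-3 mol = 4.51
Sum: 60.8 + 99.8 + 140 + 4.51 = 305.11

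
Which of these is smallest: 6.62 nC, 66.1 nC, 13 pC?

13 pC

6.62 nC = 0.00000000662 C
66.1 nC = 0.0000000661 C
13 pC = 0.000000000013 C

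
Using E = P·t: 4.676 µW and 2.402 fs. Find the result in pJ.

4.676e-6 × 2.402e-15 = 11.231752e-21 J

0.000000011231752 pJ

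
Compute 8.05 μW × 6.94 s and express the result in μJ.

55.867 μJ

8.05 × 10⁻⁶ × 6.94 = 55.867 × 10⁻⁶ J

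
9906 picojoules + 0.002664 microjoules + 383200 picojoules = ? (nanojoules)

In nanojoules:
  9906 picojoules = 9906 × 10^-3 nanojoules = 9.906
  0.002664 microjoules = 0.002664 × 10^3 nanojoules = 2.664
  383200 picojoules = 383200 × 10^-3 nanojoules = 383.2
Sum: 9.906 + 2.664 + 383.2 = 395.77

395.77 nanojoules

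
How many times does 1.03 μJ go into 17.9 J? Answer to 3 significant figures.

(17.9) / (1.03 × 10^-6) = 17.38 × 10^6

17400000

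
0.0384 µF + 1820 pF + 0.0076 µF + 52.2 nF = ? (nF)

In nF:
  0.0384 µF = 0.0384 × 10³ nF = 38.4
  1820 pF = 1820 × 10⁻³ nF = 1.82
  0.0076 µF = 0.0076 × 10³ nF = 7.6
  52.2 nF → 52.2
Sum: 38.4 + 1.82 + 7.6 + 52.2 = 100.02

100.02 nF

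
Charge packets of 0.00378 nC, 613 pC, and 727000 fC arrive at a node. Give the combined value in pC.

In pC:
  0.00378 nC = 0.00378 × 10³ pC = 3.78
  613 pC → 613
  727000 fC = 727000 × 10⁻³ pC = 727
Sum: 3.78 + 613 + 727 = 1343.78

1343.78 pC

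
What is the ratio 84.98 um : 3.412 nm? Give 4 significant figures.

24910

(84.98 × 10^-6) / (3.412 × 10^-9) = 24.906 × 10^3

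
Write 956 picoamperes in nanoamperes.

0.956 nanoamperes

pico = 1e-12, nano = 1e-9; factor is 1e-3.
956 × 1e-3 = 0.956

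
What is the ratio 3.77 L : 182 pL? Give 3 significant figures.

20700000000

(3.77) / (182 × 10⁻¹²) = 0.02071 × 10¹²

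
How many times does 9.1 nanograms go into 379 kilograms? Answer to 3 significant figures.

41600000000000

(379e3) / (9.1e-9) = 41.65e12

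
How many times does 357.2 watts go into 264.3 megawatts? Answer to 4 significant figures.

739900

(264.3e6) / (357.2) = 0.73992e6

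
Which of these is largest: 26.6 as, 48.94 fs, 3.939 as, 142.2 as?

26.6 as = 0.0000000000000000266 s
48.94 fs = 0.00000000000004894 s
3.939 as = 0.000000000000000003939 s
142.2 as = 0.0000000000000001422 s

48.94 fs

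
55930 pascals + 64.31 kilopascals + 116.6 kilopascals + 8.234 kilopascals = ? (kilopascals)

In kilopascals:
  55930 pascals = 55930 × 10^-3 kilopascals = 55.93
  64.31 kilopascals → 64.31
  116.6 kilopascals → 116.6
  8.234 kilopascals → 8.234
Sum: 55.93 + 64.31 + 116.6 + 8.234 = 245.074

245.074 kilopascals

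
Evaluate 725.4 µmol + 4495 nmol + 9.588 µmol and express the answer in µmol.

In µmol:
  725.4 µmol → 725.4
  4495 nmol = 4495 × 10⁻³ µmol = 4.495
  9.588 µmol → 9.588
Sum: 725.4 + 4.495 + 9.588 = 739.483

739.483 µmol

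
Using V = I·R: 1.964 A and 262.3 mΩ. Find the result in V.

0.5151572 V

1.964 × 262.3 × 10⁻³ = 515.1572 × 10⁻³ V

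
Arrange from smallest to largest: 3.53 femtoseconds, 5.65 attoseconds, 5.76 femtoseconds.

5.65 attoseconds < 3.53 femtoseconds < 5.76 femtoseconds

3.53 femtoseconds = 0.00000000000000353 seconds
5.65 attoseconds = 0.00000000000000000565 seconds
5.76 femtoseconds = 0.00000000000000576 seconds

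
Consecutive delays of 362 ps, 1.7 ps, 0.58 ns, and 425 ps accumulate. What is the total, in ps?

In ps:
  362 ps → 362
  1.7 ps → 1.7
  0.58 ns = 0.58e3 ps = 580
  425 ps → 425
Sum: 362 + 1.7 + 580 + 425 = 1368.7

1368.7 ps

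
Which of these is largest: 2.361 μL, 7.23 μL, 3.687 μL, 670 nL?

7.23 μL

2.361 μL = 0.000002361 L
7.23 μL = 0.00000723 L
3.687 μL = 0.000003687 L
670 nL = 0.00000067 L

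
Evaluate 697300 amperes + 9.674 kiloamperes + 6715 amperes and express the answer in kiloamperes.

In kiloamperes:
  697300 amperes = 697300e-3 kiloamperes = 697.3
  9.674 kiloamperes → 9.674
  6715 amperes = 6715e-3 kiloamperes = 6.715
Sum: 697.3 + 9.674 + 6.715 = 713.689

713.689 kiloamperes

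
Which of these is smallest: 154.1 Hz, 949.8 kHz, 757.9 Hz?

154.1 Hz = 154.1 Hz
949.8 kHz = 949800 Hz
757.9 Hz = 757.9 Hz

154.1 Hz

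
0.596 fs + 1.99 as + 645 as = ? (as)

In as:
  0.596 fs = 0.596e3 as = 596
  1.99 as → 1.99
  645 as → 645
Sum: 596 + 1.99 + 645 = 1242.99

1242.99 as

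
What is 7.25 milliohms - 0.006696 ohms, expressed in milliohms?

In milliohms:
  7.25 milliohms → 7.25
  0.006696 ohms = 0.006696e3 milliohms = 6.696
Difference: 7.25 - 6.696 = 0.554

0.554 milliohms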